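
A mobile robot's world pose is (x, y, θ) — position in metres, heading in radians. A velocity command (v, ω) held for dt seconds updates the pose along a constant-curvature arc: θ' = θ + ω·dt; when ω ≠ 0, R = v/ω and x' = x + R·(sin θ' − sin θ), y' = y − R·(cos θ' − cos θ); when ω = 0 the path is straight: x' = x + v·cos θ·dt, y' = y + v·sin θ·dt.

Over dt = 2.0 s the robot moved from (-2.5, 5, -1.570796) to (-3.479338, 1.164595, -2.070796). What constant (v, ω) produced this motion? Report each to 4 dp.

v = 2.0000, ω = -0.2500

Δθ = -2.070796 − -1.570796 = -0.500000
ω = Δθ/dt = -0.500000/2.0 = -0.2500
R = −Δy/(cos θ' − cos θ) = -8.0000
v = R·ω = -8.0000·-0.2500 = 2.0000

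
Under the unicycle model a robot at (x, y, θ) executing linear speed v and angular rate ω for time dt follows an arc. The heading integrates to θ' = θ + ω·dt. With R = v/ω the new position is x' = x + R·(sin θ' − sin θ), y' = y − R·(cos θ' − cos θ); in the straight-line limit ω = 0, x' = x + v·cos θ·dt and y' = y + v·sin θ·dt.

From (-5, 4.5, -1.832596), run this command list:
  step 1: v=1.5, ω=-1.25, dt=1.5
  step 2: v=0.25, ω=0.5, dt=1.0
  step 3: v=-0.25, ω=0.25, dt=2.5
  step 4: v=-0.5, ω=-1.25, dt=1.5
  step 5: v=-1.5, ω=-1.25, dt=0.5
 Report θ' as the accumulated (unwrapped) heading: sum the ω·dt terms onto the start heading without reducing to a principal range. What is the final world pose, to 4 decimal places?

(-5.8848, 3.0497, -5.0826)

step 1: θ'=-3.7076 (R=-1.2000) → pose (-6.8026, 3.7977, -3.7076)
step 2: θ'=-3.2076 (R=0.5000) → pose (-7.0378, 3.8746, -3.2076)
step 3: θ'=-2.5826 (R=-1.0000) → pose (-6.4415, 4.0246, -2.5826)
step 4: θ'=-4.4576 (R=0.4000) → pose (-5.8423, 3.7863, -4.4576)
step 5: θ'=-5.0826 (R=1.2000) → pose (-5.8848, 3.0497, -5.0826)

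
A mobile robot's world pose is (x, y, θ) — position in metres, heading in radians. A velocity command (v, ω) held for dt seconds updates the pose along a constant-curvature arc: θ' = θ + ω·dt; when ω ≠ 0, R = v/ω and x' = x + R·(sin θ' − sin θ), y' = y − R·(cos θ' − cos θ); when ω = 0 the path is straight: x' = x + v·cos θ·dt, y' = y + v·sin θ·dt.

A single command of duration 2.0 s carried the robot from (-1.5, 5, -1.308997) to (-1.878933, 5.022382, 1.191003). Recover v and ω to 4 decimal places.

v = -0.2500, ω = 1.2500

Δθ = 1.191003 − -1.308997 = 2.500000
ω = Δθ/dt = 2.500000/2.0 = 1.2500
R = Δx/(sin θ' − sin θ) = -0.2000
v = R·ω = -0.2000·1.2500 = -0.2500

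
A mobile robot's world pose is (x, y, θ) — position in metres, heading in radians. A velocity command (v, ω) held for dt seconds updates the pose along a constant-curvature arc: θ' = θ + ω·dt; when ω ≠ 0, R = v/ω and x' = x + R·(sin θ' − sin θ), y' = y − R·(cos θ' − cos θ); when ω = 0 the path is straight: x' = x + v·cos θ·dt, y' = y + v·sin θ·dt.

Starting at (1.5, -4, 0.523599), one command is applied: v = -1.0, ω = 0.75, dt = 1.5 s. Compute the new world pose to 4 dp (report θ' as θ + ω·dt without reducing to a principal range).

(0.8374, -5.2583, 1.6486)

θ' = 0.5236 + 0.75·1.5 = 1.6486
R = v/ω = -1.0/0.75 = -1.3333
x' = 1.5 + -1.3333·(sin 1.6486 − sin 0.5236) = 0.8374
y' = -4 − -1.3333·(cos 1.6486 − cos 0.5236) = -5.2583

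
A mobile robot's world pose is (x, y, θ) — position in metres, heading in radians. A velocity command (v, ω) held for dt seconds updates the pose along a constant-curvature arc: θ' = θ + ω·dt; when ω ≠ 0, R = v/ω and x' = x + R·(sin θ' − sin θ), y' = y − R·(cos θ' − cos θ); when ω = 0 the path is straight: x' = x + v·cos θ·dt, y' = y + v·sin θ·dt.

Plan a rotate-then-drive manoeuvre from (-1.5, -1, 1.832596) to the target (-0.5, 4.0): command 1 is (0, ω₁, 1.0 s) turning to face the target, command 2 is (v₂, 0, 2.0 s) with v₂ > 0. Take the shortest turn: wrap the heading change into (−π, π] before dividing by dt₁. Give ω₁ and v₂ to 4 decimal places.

heading to target = atan2(4−-1, -0.5−-1.5) = 1.3734
Δθ = wrap(1.3734 − 1.8326) = -0.4592; ω₁ = Δθ/dt₁ = -0.4592
distance = √((-0.5−-1.5)² + (4−-1)²) = 5.0990; v₂ = distance/dt₂ = 2.5495

ω₁ = -0.4592, v₂ = 2.5495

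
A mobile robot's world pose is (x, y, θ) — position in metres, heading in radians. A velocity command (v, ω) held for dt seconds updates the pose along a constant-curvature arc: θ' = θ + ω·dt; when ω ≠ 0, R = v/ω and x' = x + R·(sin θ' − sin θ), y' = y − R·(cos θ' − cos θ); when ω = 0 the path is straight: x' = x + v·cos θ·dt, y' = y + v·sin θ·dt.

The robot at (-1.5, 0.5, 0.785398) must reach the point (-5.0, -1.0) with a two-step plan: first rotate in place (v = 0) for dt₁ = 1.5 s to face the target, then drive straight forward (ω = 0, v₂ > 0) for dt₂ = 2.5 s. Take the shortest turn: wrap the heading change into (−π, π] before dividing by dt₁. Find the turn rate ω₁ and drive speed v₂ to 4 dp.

heading to target = atan2(-1−0.5, -5−-1.5) = -2.7367
Δθ = wrap(-2.7367 − 0.7854) = 2.7611; ω₁ = Δθ/dt₁ = 1.8407
distance = √((-5−-1.5)² + (-1−0.5)²) = 3.8079; v₂ = distance/dt₂ = 1.5232

ω₁ = 1.8407, v₂ = 1.5232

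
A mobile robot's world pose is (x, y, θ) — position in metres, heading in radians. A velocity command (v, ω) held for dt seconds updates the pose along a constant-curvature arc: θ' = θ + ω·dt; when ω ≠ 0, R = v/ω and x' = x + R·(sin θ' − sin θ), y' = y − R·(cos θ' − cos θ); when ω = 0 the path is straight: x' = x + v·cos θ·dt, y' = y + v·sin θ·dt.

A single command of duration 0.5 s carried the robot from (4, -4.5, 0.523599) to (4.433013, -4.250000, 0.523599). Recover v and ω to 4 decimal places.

Δθ = 0.523599 − 0.523599 = 0.000000
ω = Δθ/dt = 0.000000/0.5 = 0.0000
ω = 0 → v = (Δx·cos θ + Δy·sin θ)/dt = 1.0000

v = 1.0000, ω = 0.0000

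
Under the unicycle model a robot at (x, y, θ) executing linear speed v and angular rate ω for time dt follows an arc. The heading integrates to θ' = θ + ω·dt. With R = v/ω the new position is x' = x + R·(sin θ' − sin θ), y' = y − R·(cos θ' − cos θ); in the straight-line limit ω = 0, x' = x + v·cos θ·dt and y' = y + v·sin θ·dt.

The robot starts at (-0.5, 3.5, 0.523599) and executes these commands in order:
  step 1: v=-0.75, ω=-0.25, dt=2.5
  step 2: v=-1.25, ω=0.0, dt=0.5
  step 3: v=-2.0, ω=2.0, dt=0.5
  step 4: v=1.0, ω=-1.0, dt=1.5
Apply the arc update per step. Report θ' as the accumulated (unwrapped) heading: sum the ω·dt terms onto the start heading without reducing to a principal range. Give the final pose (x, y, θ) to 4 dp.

(-2.4609, 3.0064, -0.6014)

step 1: θ'=-0.1014 (R=3.0000) → pose (-2.3037, 3.1135, -0.1014)
step 2: θ'=-0.1014 (straight) → pose (-2.9255, 3.1768, -0.1014)
step 3: θ'=0.8986 (R=-1.0000) → pose (-3.8092, 2.8046, 0.8986)
step 4: θ'=-0.6014 (R=-1.0000) → pose (-2.4609, 3.0064, -0.6014)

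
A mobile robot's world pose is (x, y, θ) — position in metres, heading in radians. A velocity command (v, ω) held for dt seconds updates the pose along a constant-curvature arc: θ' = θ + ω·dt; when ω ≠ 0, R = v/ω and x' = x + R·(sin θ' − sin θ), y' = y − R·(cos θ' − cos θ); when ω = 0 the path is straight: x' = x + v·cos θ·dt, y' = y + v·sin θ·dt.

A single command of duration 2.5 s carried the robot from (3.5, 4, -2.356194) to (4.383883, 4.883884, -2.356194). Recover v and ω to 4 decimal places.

v = -0.5000, ω = 0.0000

Δθ = -2.356194 − -2.356194 = 0.000000
ω = Δθ/dt = 0.000000/2.5 = 0.0000
ω = 0 → v = (Δx·cos θ + Δy·sin θ)/dt = -0.5000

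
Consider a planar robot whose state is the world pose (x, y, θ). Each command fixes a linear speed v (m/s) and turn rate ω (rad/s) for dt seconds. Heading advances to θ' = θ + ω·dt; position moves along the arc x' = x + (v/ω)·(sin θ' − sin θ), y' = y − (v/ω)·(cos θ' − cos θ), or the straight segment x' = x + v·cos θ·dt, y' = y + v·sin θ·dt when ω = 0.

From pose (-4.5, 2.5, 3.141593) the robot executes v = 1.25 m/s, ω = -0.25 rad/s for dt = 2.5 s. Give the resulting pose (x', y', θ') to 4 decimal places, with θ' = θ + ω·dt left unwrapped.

θ' = 3.1416 + -0.25·2.5 = 2.5166
R = v/ω = 1.25/-0.25 = -5.0000
x' = -4.5 + -5.0000·(sin 2.5166 − sin 3.1416) = -7.4255
y' = 2.5 − -5.0000·(cos 2.5166 − cos 3.1416) = 3.4452

(-7.4255, 3.4452, 2.5166)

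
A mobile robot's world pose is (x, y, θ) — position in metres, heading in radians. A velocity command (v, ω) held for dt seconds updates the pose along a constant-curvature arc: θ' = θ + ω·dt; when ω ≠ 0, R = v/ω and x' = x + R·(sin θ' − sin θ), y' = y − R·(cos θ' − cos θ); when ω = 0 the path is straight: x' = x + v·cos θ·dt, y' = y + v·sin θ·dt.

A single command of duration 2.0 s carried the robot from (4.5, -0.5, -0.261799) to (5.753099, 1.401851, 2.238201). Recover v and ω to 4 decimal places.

Δθ = 2.238201 − -0.261799 = 2.500000
ω = Δθ/dt = 2.500000/2.0 = 1.2500
R = −Δy/(cos θ' − cos θ) = 1.2000
v = R·ω = 1.2000·1.2500 = 1.5000

v = 1.5000, ω = 1.2500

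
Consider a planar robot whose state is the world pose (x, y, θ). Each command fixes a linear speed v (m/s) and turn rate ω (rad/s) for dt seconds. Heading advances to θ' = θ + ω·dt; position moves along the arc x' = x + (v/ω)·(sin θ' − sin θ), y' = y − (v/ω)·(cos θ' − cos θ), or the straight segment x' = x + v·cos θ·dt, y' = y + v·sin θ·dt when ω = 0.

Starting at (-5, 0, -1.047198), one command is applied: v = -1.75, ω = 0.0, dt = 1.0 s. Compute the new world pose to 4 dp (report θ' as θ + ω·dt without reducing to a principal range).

(-5.8750, 1.5155, -1.0472)

θ' = -1.0472 + 0.0·1.0 = -1.0472
ω = 0 → straight: x' = -5 + -1.75·cos(-1.0472)·1.0 = -5.8750
y' = 0 + -1.75·sin(-1.0472)·1.0 = 1.5155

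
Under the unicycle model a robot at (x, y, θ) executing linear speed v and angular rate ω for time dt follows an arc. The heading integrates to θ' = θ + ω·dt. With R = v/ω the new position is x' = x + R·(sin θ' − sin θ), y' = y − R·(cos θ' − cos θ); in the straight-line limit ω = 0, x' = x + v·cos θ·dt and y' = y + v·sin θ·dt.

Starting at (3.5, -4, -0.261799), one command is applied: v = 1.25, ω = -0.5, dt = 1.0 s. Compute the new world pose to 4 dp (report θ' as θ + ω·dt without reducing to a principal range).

θ' = -0.2618 + -0.5·1.0 = -0.7618
R = v/ω = 1.25/-0.5 = -2.5000
x' = 3.5 + -2.5000·(sin -0.7618 − sin -0.2618) = 4.5785
y' = -4 − -2.5000·(cos -0.7618 − cos -0.2618) = -4.6058

(4.5785, -4.6058, -0.7618)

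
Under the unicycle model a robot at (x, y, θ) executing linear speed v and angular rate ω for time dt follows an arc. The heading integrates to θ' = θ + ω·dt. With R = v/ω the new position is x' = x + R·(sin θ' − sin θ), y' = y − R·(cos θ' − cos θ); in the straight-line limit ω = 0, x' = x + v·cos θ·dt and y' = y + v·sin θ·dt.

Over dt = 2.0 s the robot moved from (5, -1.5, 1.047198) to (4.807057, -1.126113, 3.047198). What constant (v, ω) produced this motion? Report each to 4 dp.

Δθ = 3.047198 − 1.047198 = 2.000000
ω = Δθ/dt = 2.000000/2.0 = 1.0000
R = −Δy/(cos θ' − cos θ) = 0.2500
v = R·ω = 0.2500·1.0000 = 0.2500

v = 0.2500, ω = 1.0000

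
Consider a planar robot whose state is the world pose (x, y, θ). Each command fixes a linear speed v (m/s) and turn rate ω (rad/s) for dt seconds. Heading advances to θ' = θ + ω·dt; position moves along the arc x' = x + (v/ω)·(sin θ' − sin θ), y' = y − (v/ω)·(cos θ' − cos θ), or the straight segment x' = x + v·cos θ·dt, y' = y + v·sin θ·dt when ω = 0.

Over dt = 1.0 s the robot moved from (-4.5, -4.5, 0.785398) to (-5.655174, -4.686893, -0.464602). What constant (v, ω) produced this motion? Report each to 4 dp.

Δθ = -0.464602 − 0.785398 = -1.250000
ω = Δθ/dt = -1.250000/1.0 = -1.2500
R = Δx/(sin θ' − sin θ) = 1.0000
v = R·ω = 1.0000·-1.2500 = -1.2500

v = -1.2500, ω = -1.2500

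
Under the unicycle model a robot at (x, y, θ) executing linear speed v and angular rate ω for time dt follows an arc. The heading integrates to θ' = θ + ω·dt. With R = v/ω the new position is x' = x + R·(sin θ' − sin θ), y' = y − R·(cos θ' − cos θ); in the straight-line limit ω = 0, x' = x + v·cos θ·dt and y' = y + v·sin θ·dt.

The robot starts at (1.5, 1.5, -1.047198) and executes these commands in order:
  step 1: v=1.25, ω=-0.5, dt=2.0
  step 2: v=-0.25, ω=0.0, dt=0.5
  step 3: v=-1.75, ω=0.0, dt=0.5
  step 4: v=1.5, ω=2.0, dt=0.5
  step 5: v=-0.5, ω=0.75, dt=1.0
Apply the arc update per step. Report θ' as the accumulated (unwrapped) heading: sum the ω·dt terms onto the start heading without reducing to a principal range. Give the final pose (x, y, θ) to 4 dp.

step 1: θ'=-2.0472 (R=-2.5000) → pose (1.5566, -0.8965, -2.0472)
step 2: θ'=-2.0472 (straight) → pose (1.6139, -0.7854, -2.0472)
step 3: θ'=-2.0472 (straight) → pose (2.0151, -0.0078, -2.0472)
step 4: θ'=-1.0472 (R=0.7500) → pose (2.0321, -0.7267, -1.0472)
step 5: θ'=-0.2972 (R=-0.6667) → pose (1.6500, -0.4226, -0.2972)

(1.6500, -0.4226, -0.2972)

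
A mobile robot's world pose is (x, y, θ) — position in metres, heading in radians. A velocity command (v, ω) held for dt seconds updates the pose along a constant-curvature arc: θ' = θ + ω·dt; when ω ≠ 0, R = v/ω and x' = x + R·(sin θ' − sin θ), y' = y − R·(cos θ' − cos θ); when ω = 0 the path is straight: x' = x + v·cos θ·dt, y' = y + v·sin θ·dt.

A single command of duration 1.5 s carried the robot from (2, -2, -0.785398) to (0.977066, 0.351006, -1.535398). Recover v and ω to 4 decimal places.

v = -1.7500, ω = -0.5000

Δθ = -1.535398 − -0.785398 = -0.750000
ω = Δθ/dt = -0.750000/1.5 = -0.5000
R = −Δy/(cos θ' − cos θ) = 3.5000
v = R·ω = 3.5000·-0.5000 = -1.7500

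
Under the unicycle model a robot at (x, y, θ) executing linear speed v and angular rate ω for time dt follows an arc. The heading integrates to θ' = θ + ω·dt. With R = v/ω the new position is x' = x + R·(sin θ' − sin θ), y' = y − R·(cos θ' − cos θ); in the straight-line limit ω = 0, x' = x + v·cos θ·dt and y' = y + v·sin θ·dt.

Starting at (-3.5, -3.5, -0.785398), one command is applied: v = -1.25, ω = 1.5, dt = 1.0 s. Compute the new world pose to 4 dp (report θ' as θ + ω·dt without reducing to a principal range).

θ' = -0.7854 + 1.5·1.0 = 0.7146
R = v/ω = -1.25/1.5 = -0.8333
x' = -3.5 + -0.8333·(sin 0.7146 − sin -0.7854) = -4.6354
y' = -3.5 − -0.8333·(cos 0.7146 − cos -0.7854) = -3.4598

(-4.6354, -3.4598, 0.7146)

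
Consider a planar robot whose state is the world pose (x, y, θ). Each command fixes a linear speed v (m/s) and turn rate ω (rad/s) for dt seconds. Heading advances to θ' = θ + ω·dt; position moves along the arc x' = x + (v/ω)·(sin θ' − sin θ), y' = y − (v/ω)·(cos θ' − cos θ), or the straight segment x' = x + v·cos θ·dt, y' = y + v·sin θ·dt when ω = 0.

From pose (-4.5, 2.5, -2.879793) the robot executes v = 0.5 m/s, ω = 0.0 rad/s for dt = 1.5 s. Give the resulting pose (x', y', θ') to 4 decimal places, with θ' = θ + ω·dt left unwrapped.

(-5.2244, 2.3059, -2.8798)

θ' = -2.8798 + 0.0·1.5 = -2.8798
ω = 0 → straight: x' = -4.5 + 0.5·cos(-2.8798)·1.5 = -5.2244
y' = 2.5 + 0.5·sin(-2.8798)·1.5 = 2.3059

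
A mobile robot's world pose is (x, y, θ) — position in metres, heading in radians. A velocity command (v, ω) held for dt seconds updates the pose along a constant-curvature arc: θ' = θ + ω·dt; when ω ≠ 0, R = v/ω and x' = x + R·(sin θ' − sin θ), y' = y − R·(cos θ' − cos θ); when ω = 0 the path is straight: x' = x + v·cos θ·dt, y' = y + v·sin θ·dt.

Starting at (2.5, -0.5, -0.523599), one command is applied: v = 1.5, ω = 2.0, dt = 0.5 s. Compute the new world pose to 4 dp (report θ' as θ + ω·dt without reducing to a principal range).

θ' = -0.5236 + 2.0·0.5 = 0.4764
R = v/ω = 1.5/2.0 = 0.7500
x' = 2.5 + 0.7500·(sin 0.4764 − sin -0.5236) = 3.2189
y' = -0.5 − 0.7500·(cos 0.4764 − cos -0.5236) = -0.5170

(3.2189, -0.5170, 0.4764)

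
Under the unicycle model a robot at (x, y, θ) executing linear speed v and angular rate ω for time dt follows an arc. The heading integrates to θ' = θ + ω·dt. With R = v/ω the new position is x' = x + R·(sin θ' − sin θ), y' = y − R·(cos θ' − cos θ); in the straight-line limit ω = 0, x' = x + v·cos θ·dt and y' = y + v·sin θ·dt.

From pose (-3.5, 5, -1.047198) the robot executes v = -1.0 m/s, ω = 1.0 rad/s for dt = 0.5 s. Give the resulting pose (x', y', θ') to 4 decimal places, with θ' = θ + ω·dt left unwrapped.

(-3.8457, 5.3540, -0.5472)

θ' = -1.0472 + 1.0·0.5 = -0.5472
R = v/ω = -1.0/1.0 = -1.0000
x' = -3.5 + -1.0000·(sin -0.5472 − sin -1.0472) = -3.8457
y' = 5 − -1.0000·(cos -0.5472 − cos -1.0472) = 5.3540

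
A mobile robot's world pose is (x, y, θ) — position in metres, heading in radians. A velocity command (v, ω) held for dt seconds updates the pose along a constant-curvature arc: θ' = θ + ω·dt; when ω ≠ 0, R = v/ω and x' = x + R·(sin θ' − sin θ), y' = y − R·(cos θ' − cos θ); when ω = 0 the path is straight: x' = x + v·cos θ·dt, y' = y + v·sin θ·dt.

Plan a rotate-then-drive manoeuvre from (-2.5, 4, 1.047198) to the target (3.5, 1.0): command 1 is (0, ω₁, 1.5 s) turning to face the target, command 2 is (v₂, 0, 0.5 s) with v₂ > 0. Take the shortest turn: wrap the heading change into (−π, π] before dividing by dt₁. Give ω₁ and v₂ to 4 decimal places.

ω₁ = -1.0072, v₂ = 13.4164

heading to target = atan2(1−4, 3.5−-2.5) = -0.4636
Δθ = wrap(-0.4636 − 1.0472) = -1.5108; ω₁ = Δθ/dt₁ = -1.0072
distance = √((3.5−-2.5)² + (1−4)²) = 6.7082; v₂ = distance/dt₂ = 13.4164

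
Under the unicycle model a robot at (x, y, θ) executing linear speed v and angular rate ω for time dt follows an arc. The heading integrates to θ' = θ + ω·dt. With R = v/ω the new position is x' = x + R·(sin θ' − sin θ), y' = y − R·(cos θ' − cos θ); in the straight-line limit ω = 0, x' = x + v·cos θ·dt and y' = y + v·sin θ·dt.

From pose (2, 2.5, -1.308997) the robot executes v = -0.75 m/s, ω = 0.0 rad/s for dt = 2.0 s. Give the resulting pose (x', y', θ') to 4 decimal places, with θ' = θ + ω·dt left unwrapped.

(1.6118, 3.9489, -1.3090)

θ' = -1.3090 + 0.0·2.0 = -1.3090
ω = 0 → straight: x' = 2 + -0.75·cos(-1.3090)·2.0 = 1.6118
y' = 2.5 + -0.75·sin(-1.3090)·2.0 = 3.9489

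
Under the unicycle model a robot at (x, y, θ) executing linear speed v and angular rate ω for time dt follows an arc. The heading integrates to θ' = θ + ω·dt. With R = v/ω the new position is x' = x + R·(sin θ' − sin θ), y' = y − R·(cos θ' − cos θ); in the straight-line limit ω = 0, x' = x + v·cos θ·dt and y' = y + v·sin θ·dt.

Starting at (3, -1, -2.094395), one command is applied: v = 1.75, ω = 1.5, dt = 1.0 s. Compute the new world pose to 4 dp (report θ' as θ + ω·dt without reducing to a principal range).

(3.3570, -2.5499, -0.5944)

θ' = -2.0944 + 1.5·1.0 = -0.5944
R = v/ω = 1.75/1.5 = 1.1667
x' = 3 + 1.1667·(sin -0.5944 − sin -2.0944) = 3.3570
y' = -1 − 1.1667·(cos -0.5944 − cos -2.0944) = -2.5499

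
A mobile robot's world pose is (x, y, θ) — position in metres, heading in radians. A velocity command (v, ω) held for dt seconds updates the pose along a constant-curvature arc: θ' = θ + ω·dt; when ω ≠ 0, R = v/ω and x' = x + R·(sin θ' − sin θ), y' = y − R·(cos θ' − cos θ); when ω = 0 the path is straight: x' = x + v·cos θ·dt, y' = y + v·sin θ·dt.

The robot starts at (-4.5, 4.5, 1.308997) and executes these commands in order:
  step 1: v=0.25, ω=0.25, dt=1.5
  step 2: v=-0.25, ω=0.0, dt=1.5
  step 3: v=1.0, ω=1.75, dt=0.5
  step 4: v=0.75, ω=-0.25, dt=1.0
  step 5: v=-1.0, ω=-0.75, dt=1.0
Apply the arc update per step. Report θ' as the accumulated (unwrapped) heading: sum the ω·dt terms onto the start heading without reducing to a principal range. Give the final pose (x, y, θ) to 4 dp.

(-4.9048, 4.4850, 1.5590)

step 1: θ'=1.6840 (R=1.0000) → pose (-4.4723, 4.8718, 1.6840)
step 2: θ'=1.6840 (straight) → pose (-4.4300, 4.4992, 1.6840)
step 3: θ'=2.5590 (R=0.5714) → pose (-4.6833, 4.9118, 2.5590)
step 4: θ'=2.3090 (R=-3.0000) → pose (-5.2518, 5.3980, 2.3090)
step 5: θ'=1.5590 (R=1.3333) → pose (-4.9048, 4.4850, 1.5590)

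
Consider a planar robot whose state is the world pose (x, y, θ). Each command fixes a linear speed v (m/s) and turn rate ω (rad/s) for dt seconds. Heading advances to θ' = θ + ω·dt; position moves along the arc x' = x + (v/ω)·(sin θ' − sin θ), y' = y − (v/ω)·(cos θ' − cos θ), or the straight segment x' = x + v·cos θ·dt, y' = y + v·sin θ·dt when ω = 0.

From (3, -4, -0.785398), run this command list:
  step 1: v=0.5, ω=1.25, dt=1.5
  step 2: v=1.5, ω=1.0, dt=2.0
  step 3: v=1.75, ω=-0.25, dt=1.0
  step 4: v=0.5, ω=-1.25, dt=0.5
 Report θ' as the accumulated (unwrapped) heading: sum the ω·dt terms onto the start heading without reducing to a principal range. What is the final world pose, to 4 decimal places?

(0.4666, -1.2609, 2.2146)

step 1: θ'=1.0896 (R=0.4000) → pose (3.6374, -3.9023, 1.0896)
step 2: θ'=3.0896 (R=1.5000) → pose (2.3857, -1.7101, 3.0896)
step 3: θ'=2.8396 (R=-7.0000) → pose (0.6675, -1.4027, 2.8396)
step 4: θ'=2.2146 (R=-0.4000) → pose (0.4666, -1.2609, 2.2146)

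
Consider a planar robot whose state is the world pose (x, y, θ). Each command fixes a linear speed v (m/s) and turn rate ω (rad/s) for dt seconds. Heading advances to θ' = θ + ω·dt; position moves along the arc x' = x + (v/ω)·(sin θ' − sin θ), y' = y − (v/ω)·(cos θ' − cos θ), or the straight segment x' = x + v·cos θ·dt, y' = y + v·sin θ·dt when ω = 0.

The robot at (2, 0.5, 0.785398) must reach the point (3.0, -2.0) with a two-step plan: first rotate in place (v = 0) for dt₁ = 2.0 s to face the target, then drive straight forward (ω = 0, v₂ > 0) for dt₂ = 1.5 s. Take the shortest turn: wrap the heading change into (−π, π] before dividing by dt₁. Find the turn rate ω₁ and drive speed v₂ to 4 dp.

ω₁ = -0.9878, v₂ = 1.7951

heading to target = atan2(-2−0.5, 3−2) = -1.1903
Δθ = wrap(-1.1903 − 0.7854) = -1.9757; ω₁ = Δθ/dt₁ = -0.9878
distance = √((3−2)² + (-2−0.5)²) = 2.6926; v₂ = distance/dt₂ = 1.7951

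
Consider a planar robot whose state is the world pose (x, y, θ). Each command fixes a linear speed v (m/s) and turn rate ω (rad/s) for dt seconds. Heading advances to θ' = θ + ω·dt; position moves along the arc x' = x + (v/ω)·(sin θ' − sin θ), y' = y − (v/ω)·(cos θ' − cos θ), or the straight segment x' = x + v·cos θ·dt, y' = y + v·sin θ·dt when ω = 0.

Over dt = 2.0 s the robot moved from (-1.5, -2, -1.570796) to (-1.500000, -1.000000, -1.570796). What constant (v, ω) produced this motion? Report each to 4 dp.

v = -0.5000, ω = 0.0000

Δθ = -1.570796 − -1.570796 = 0.000000
ω = Δθ/dt = 0.000000/2.0 = 0.0000
ω = 0 → v = (Δx·cos θ + Δy·sin θ)/dt = -0.5000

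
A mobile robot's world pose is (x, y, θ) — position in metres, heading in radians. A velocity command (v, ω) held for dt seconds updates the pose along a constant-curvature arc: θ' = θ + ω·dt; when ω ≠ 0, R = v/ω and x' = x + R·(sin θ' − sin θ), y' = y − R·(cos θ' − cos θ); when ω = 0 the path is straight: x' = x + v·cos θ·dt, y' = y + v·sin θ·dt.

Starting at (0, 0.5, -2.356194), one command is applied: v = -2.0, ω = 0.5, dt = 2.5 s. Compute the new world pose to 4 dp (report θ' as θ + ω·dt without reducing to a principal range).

(0.7476, 5.1207, -1.1062)

θ' = -2.3562 + 0.5·2.5 = -1.1062
R = v/ω = -2.0/0.5 = -4.0000
x' = 0 + -4.0000·(sin -1.1062 − sin -2.3562) = 0.7476
y' = 0.5 − -4.0000·(cos -1.1062 − cos -2.3562) = 5.1207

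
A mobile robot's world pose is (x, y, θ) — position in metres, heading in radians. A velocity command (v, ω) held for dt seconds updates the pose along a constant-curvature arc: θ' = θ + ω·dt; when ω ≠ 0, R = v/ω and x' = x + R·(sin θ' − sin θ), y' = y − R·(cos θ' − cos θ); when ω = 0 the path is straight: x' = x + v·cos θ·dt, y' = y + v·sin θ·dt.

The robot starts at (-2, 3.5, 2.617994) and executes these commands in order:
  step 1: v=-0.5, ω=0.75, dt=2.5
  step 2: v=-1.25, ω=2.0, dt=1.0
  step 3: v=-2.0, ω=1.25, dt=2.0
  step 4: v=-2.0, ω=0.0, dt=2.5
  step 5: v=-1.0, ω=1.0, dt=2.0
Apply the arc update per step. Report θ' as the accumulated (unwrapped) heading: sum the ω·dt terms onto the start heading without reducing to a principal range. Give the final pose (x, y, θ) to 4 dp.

(3.8671, 0.4747, 10.9930)

step 1: θ'=4.4930 (R=-0.6667) → pose (-1.0160, 3.9323, 4.4930)
step 2: θ'=6.4930 (R=-0.6250) → pose (-1.7562, 4.6796, 6.4930)
step 3: θ'=8.9930 (R=-1.6000) → pose (-2.0925, 1.6615, 8.9930)
step 4: θ'=8.9930 (straight) → pose (2.4486, -0.4309, 8.9930)
step 5: θ'=10.9930 (R=-1.0000) → pose (3.8671, 0.4747, 10.9930)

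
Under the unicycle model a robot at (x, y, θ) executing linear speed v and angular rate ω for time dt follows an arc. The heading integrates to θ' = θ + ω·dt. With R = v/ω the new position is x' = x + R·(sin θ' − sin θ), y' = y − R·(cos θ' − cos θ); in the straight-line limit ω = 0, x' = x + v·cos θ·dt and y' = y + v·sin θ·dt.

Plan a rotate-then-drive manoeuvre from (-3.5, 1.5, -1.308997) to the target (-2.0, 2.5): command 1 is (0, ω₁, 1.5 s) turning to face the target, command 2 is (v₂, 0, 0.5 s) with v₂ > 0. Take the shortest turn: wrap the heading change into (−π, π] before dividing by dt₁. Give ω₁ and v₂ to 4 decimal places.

ω₁ = 1.2647, v₂ = 3.6056

heading to target = atan2(2.5−1.5, -2−-3.5) = 0.5880
Δθ = wrap(0.5880 − -1.3090) = 1.8970; ω₁ = Δθ/dt₁ = 1.2647
distance = √((-2−-3.5)² + (2.5−1.5)²) = 1.8028; v₂ = distance/dt₂ = 3.6056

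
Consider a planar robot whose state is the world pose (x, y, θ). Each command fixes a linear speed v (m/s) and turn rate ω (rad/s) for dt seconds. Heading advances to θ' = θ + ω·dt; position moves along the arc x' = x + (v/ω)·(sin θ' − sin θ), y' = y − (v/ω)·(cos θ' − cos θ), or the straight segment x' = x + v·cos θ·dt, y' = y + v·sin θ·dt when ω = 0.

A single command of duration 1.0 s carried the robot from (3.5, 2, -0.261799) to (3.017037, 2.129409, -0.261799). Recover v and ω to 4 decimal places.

v = -0.5000, ω = 0.0000

Δθ = -0.261799 − -0.261799 = 0.000000
ω = Δθ/dt = 0.000000/1.0 = 0.0000
ω = 0 → v = (Δx·cos θ + Δy·sin θ)/dt = -0.5000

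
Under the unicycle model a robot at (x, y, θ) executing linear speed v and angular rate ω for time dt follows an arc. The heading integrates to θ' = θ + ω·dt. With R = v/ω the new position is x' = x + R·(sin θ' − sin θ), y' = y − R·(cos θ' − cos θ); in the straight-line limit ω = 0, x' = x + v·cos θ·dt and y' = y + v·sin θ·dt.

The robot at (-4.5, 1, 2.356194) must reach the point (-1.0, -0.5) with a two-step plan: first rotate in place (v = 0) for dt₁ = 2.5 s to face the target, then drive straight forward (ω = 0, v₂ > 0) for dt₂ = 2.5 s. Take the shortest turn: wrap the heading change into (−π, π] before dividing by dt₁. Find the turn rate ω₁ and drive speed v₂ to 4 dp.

heading to target = atan2(-0.5−1, -1−-4.5) = -0.4049
Δθ = wrap(-0.4049 − 2.3562) = -2.7611; ω₁ = Δθ/dt₁ = -1.1044
distance = √((-1−-4.5)² + (-0.5−1)²) = 3.8079; v₂ = distance/dt₂ = 1.5232

ω₁ = -1.1044, v₂ = 1.5232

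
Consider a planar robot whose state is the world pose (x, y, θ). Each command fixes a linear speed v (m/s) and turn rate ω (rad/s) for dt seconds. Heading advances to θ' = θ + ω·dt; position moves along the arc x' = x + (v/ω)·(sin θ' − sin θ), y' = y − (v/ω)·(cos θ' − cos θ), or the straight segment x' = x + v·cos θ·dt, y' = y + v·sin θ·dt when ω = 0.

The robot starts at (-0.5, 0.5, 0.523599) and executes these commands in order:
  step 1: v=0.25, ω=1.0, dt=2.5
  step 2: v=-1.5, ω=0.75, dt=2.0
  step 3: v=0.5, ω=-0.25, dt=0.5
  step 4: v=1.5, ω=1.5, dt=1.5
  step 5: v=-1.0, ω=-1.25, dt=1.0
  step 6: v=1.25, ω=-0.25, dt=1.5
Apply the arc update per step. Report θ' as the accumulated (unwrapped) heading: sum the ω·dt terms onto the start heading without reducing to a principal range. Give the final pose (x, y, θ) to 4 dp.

(2.8375, -0.3058, 5.0236)

step 1: θ'=3.0236 (R=0.2500) → pose (-0.5956, 0.9648, 3.0236)
step 2: θ'=4.5236 (R=-2.0000) → pose (1.6043, 2.5755, 4.5236)
step 3: θ'=4.3986 (R=-2.0000) → pose (1.5422, 2.3335, 4.3986)
step 4: θ'=6.6486 (R=1.0000) → pose (2.8507, 1.0909, 6.6486)
step 5: θ'=5.3986 (R=0.8000) → pose (1.9459, 1.3312, 5.3986)
step 6: θ'=5.0236 (R=-5.0000) → pose (2.8375, -0.3058, 5.0236)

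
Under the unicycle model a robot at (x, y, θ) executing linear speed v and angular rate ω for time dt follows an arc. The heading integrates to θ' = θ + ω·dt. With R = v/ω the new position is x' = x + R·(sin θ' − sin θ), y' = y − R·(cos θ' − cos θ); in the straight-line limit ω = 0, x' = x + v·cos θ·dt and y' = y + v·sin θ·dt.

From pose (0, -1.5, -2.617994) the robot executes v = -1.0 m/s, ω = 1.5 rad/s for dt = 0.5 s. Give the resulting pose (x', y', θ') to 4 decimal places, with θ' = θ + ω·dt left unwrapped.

θ' = -2.6180 + 1.5·0.5 = -1.8680
R = v/ω = -1.0/1.5 = -0.6667
x' = 0 + -0.6667·(sin -1.8680 − sin -2.6180) = 0.3041
y' = -1.5 − -0.6667·(cos -1.8680 − cos -2.6180) = -1.1179

(0.3041, -1.1179, -1.8680)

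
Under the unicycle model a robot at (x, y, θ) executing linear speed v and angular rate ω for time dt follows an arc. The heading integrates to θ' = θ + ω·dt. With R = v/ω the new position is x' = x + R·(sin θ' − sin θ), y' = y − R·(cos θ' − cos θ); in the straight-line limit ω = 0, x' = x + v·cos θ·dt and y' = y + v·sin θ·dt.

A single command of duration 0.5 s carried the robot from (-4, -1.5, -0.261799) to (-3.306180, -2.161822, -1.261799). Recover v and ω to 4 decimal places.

Δθ = -1.261799 − -0.261799 = -1.000000
ω = Δθ/dt = -1.000000/0.5 = -2.0000
R = Δx/(sin θ' − sin θ) = -1.0000
v = R·ω = -1.0000·-2.0000 = 2.0000

v = 2.0000, ω = -2.0000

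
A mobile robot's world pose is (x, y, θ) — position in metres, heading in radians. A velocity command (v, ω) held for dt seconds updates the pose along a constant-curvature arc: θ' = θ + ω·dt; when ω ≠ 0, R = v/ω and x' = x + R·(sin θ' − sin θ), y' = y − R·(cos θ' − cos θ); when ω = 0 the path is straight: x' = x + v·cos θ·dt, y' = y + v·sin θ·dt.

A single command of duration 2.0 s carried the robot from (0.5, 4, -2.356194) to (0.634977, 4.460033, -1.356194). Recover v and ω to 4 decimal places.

v = -0.2500, ω = 0.5000

Δθ = -1.356194 − -2.356194 = 1.000000
ω = Δθ/dt = 1.000000/2.0 = 0.5000
R = −Δy/(cos θ' − cos θ) = -0.5000
v = R·ω = -0.5000·0.5000 = -0.2500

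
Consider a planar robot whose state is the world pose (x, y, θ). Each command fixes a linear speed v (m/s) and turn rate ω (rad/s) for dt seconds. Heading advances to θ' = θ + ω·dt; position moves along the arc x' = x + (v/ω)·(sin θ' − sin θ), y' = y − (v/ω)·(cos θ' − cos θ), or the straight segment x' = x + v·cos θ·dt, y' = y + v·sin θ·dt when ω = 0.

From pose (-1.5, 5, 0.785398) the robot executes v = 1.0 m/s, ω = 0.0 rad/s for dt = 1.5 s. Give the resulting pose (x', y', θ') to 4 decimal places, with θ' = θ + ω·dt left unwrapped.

θ' = 0.7854 + 0.0·1.5 = 0.7854
ω = 0 → straight: x' = -1.5 + 1.0·cos(0.7854)·1.5 = -0.4393
y' = 5 + 1.0·sin(0.7854)·1.5 = 6.0607

(-0.4393, 6.0607, 0.7854)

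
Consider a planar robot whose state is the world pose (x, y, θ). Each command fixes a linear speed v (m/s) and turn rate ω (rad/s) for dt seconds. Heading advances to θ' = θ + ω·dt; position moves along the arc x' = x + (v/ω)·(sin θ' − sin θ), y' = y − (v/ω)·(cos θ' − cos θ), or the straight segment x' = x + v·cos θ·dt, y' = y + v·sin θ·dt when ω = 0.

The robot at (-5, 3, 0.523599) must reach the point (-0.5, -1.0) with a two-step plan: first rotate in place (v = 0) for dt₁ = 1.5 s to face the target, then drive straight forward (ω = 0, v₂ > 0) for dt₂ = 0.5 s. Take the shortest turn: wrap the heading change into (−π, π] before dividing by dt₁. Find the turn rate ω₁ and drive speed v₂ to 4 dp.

ω₁ = -0.8335, v₂ = 12.0416

heading to target = atan2(-1−3, -0.5−-5) = -0.7266
Δθ = wrap(-0.7266 − 0.5236) = -1.2502; ω₁ = Δθ/dt₁ = -0.8335
distance = √((-0.5−-5)² + (-1−3)²) = 6.0208; v₂ = distance/dt₂ = 12.0416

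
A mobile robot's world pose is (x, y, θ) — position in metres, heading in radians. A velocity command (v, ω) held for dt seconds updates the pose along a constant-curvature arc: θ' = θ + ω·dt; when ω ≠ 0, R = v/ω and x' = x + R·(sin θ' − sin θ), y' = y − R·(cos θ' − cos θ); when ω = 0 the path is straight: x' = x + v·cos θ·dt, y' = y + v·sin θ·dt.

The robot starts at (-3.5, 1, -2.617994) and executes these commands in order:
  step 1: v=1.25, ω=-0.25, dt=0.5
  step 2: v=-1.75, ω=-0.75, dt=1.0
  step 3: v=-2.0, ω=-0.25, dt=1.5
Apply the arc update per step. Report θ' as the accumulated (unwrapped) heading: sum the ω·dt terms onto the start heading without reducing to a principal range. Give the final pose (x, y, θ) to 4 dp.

(0.2092, -0.7681, -3.8680)

step 1: θ'=-2.7430 (R=-5.0000) → pose (-4.0594, 0.7221, -2.7430)
step 2: θ'=-3.4930 (R=2.3333) → pose (-2.3506, 0.7624, -3.4930)
step 3: θ'=-3.8680 (R=8.0000) → pose (0.2092, -0.7681, -3.8680)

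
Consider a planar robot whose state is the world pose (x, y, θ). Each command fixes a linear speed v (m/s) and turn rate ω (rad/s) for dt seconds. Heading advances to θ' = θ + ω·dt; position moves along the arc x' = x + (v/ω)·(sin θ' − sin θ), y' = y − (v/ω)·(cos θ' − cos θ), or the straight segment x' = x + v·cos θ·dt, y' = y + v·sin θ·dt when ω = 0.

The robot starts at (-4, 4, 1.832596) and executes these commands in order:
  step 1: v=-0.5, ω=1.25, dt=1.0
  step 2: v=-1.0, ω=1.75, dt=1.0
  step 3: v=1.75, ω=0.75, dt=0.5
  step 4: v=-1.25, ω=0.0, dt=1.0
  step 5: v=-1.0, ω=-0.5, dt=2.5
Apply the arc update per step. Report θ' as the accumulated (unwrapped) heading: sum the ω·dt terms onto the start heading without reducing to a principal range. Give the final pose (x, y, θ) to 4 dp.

(-3.0639, 6.9347, 3.9576)

step 1: θ'=3.0826 (R=-0.4000) → pose (-3.6372, 3.7042, 3.0826)
step 2: θ'=4.8326 (R=-0.5714) → pose (-3.0362, 4.3432, 4.8326)
step 3: θ'=5.2076 (R=2.3333) → pose (-2.7728, 3.5142, 5.2076)
step 4: θ'=5.2076 (straight) → pose (-3.3668, 4.6140, 5.2076)
step 5: θ'=3.9576 (R=2.0000) → pose (-3.0639, 6.9347, 3.9576)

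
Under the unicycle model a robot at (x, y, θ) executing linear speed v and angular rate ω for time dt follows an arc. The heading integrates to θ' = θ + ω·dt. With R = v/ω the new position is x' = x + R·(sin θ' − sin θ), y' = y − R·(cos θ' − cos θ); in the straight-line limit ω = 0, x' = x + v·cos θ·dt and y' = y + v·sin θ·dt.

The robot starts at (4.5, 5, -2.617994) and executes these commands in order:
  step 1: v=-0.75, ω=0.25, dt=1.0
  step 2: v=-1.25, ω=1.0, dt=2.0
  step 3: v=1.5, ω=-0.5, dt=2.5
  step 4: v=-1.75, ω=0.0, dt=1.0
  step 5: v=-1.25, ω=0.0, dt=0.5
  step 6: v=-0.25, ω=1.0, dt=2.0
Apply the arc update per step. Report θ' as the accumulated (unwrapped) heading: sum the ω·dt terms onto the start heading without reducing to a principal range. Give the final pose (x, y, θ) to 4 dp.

step 1: θ'=-2.3680 (R=-3.0000) → pose (5.0961, 5.4519, -2.3680)
step 2: θ'=-0.3680 (R=-1.2500) → pose (4.6724, 7.5124, -0.3680)
step 3: θ'=-1.6180 (R=-3.0000) → pose (6.5899, 4.5717, -1.6180)
step 4: θ'=-1.6180 (straight) → pose (6.6724, 6.3198, -1.6180)
step 5: θ'=-1.6180 (straight) → pose (6.7019, 6.9441, -1.6180)
step 6: θ'=0.3820 (R=-0.2500) → pose (6.3590, 7.1879, 0.3820)

(6.3590, 7.1879, 0.3820)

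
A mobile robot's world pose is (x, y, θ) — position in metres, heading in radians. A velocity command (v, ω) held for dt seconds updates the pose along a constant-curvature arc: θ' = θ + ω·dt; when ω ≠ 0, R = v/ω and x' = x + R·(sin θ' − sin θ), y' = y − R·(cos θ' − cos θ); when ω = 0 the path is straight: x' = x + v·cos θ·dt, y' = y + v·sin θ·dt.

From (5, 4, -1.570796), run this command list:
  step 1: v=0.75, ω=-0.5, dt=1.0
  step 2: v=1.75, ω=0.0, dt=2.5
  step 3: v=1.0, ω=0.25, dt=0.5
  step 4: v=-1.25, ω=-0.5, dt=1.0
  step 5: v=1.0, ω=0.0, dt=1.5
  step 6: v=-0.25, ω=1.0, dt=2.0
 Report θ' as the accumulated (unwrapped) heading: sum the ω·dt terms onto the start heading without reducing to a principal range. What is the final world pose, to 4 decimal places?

(2.0272, -0.5520, -0.4458)

step 1: θ'=-2.0708 (R=-1.5000) → pose (4.8164, 3.2809, -2.0708)
step 2: θ'=-2.0708 (straight) → pose (2.7189, -0.5586, -2.0708)
step 3: θ'=-1.9458 (R=4.0000) → pose (2.5072, -1.0112, -1.9458)
step 4: θ'=-2.4458 (R=2.5000) → pose (3.2310, -0.0080, -2.4458)
step 5: θ'=-2.4458 (straight) → pose (2.0797, -0.9695, -2.4458)
step 6: θ'=-0.4458 (R=-0.2500) → pose (2.0272, -0.5520, -0.4458)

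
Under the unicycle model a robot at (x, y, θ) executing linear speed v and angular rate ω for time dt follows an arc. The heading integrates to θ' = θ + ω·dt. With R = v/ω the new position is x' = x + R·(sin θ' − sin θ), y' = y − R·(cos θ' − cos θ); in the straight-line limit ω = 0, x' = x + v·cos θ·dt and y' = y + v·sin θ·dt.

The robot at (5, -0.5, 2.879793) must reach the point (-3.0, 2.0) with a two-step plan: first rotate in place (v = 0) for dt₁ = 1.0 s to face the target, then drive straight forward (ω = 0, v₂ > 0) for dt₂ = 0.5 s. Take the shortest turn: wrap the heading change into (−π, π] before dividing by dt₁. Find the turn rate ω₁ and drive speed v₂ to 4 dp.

heading to target = atan2(2−-0.5, -3−5) = 2.8387
Δθ = wrap(2.8387 − 2.8798) = -0.0411; ω₁ = Δθ/dt₁ = -0.0411
distance = √((-3−5)² + (2−-0.5)²) = 8.3815; v₂ = distance/dt₂ = 16.7631

ω₁ = -0.0411, v₂ = 16.7631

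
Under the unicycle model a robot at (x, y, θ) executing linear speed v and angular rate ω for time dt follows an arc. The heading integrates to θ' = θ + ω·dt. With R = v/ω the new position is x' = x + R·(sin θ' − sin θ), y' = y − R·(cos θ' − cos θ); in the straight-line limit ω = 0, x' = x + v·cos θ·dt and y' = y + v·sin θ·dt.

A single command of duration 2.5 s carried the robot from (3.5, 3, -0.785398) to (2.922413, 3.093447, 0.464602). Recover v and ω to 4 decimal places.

v = -0.2500, ω = 0.5000

Δθ = 0.464602 − -0.785398 = 1.250000
ω = Δθ/dt = 1.250000/2.5 = 0.5000
R = Δx/(sin θ' − sin θ) = -0.5000
v = R·ω = -0.5000·0.5000 = -0.2500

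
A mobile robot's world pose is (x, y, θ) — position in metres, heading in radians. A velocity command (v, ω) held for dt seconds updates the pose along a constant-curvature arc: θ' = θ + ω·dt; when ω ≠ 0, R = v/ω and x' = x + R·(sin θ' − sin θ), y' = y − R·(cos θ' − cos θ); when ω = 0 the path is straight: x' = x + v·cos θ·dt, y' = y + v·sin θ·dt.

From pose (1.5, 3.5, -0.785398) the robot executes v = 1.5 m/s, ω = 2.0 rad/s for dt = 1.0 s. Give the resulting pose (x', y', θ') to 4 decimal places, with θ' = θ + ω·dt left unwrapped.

θ' = -0.7854 + 2.0·1.0 = 1.2146
R = v/ω = 1.5/2.0 = 0.7500
x' = 1.5 + 0.7500·(sin 1.2146 − sin -0.7854) = 2.7333
y' = 3.5 − 0.7500·(cos 1.2146 − cos -0.7854) = 3.7688

(2.7333, 3.7688, 1.2146)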